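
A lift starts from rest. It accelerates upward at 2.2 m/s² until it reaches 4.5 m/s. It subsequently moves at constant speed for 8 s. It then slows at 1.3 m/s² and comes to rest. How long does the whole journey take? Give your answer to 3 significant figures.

Phase 1 (accelerating): v₀ = 0 m/s, a = 2.2 m/s².
v = v₀ + at → t = (4.5 − 0) / 2.2 = 2.05 s
v² = v₀² + 2aΔx → Δx = (4.5² − 0²)/(2·2.2) = 4.60 m

Phase 2 (constant speed): v₀ = 4.50 m/s, a = 0 m/s².
v = v₀ + at = 4.50 + (0)(8) = 4.50 m/s
Δx = v₀t + ½at² = 4.50·8 + 0.5·0·8² = 36.0 m

Phase 3 (decelerating): v₀ = 4.50 m/s, a = -1.3 m/s².
v = v₀ + at → t = (0 − 4.50) / -1.3 = 3.46 s
v² = v₀² + 2aΔx → Δx = (0² − 4.50²)/(2·-1.3) = 7.79 m
Total time = 2.05 + 8.00 + 3.46 = 13.5 s

13.5 s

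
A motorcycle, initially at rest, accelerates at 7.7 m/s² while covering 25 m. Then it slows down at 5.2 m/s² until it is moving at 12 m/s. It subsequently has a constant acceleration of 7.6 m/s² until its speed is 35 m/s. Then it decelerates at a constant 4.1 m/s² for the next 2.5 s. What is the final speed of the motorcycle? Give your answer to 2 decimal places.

Phase 1 (accelerating): v₀ = 0 m/s, a = 7.7 m/s².
v² = v₀² + 2aΔx = 0² + 2·7.7·25 = 385 → v = 19.6 m/s
t = (v − v₀)/a = (19.6 − 0)/7.7 = 2.55 s

Phase 2 (decelerating): v₀ = 19.6 m/s, a = -5.2 m/s².
v = v₀ + at → t = (12 − 19.6) / -5.2 = 1.47 s
v² = v₀² + 2aΔx → Δx = (12² − 19.6²)/(2·-5.2) = 23.2 m

Phase 3 (accelerating): v₀ = 12.0 m/s, a = 7.6 m/s².
v = v₀ + at → t = (35 − 12.0) / 7.6 = 3.03 s
v² = v₀² + 2aΔx → Δx = (35² − 12.0²)/(2·7.6) = 71.1 m

Phase 4 (decelerating): v₀ = 35.0 m/s, a = -4.1 m/s².
v = v₀ + at = 35.0 + (-4.1)(2.5) = 24.8 m/s
Δx = v₀t + ½at² = 35.0·2.5 + 0.5·-4.1·2.5² = 74.7 m
Final speed = 24.8 m/s

24.75 m/s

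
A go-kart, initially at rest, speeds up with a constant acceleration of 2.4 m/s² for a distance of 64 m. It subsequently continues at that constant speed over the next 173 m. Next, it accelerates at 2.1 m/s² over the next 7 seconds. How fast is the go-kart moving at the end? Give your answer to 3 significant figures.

32.2 m/s

Phase 1 (accelerating): v₀ = 0 m/s, a = 2.4 m/s².
v² = v₀² + 2aΔx = 0² + 2·2.4·64 = 307 → v = 17.5 m/s
t = (v − v₀)/a = (17.5 − 0)/2.4 = 7.30 s

Phase 2 (constant speed): v₀ = 17.5 m/s, a = 0 m/s².
Constant speed: t = d/v = 173/17.5 = 9.87 s

Phase 3 (accelerating): v₀ = 17.5 m/s, a = 2.1 m/s².
v = v₀ + at = 17.5 + (2.1)(7) = 32.2 m/s
Δx = v₀t + ½at² = 17.5·7 + 0.5·2.1·7² = 174 m
Final speed = 32.2 m/s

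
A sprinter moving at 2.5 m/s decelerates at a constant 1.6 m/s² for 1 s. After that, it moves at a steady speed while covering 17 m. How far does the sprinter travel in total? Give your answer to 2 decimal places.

18.70 m

Phase 1 (decelerating): v₀ = 2.50 m/s, a = -1.6 m/s².
v = v₀ + at = 2.50 + (-1.6)(1) = 0.900 m/s
Δx = v₀t + ½at² = 2.50·1 + 0.5·-1.6·1² = 1.70 m

Phase 2 (constant speed): v₀ = 0.900 m/s, a = 0 m/s².
Constant speed: t = d/v = 17/0.900 = 18.9 s
Total distance = 1.70 + 17.0 = 18.7 m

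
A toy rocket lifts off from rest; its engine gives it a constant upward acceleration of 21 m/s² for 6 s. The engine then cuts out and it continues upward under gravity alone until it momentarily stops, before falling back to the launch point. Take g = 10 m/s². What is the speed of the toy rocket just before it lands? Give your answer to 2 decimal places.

153.09 m/s

Phase 1 (powered ascent): v₀ = 0 m/s, a = 21 m/s².
v = v₀ + at = 0 + (21)(6) = 126 m/s
Δx = v₀t + ½at² = 0·6 + 0.5·21·6² = 378 m

Phase 2 (coasting upward): v₀ = 126 m/s, a = -10 m/s².
v = v₀ + at → t = (0 − 126) / -10 = 12.6 s
v² = v₀² + 2aΔx → Δx = (0² − 126²)/(2·-10) = 794 m

Phase 3 (free fall): v₀ = 0 m/s, a = -10 m/s².
Falls 1170 m from rest: t = √(2·1170/10) = 15.3 s; v = g·t = 153 m/s.
Impact speed = 153 m/s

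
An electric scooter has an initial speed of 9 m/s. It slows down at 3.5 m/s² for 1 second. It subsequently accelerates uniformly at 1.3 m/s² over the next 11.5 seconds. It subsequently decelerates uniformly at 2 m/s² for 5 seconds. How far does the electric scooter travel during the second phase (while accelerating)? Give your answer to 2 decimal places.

149.21 m

Phase 1 (decelerating): v₀ = 9.00 m/s, a = -3.5 m/s².
v = v₀ + at = 9.00 + (-3.5)(1) = 5.50 m/s
Δx = v₀t + ½at² = 9.00·1 + 0.5·-3.5·1² = 7.25 m

Phase 2 (accelerating): v₀ = 5.50 m/s, a = 1.3 m/s².
v = v₀ + at = 5.50 + (1.3)(11.5) = 20.5 m/s
Δx = v₀t + ½at² = 5.50·11.5 + 0.5·1.3·11.5² = 149 m
Distance in phase 2 = 149 m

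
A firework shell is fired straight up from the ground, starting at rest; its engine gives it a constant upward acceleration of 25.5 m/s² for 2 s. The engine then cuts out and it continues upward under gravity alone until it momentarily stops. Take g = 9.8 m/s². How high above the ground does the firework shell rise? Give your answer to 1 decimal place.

183.7 m

Phase 1 (powered ascent): v₀ = 0 m/s, a = 25.5 m/s².
v = v₀ + at = 0 + (25.5)(2) = 51.0 m/s
Δx = v₀t + ½at² = 0·2 + 0.5·25.5·2² = 51.0 m

Phase 2 (coasting upward): v₀ = 51.0 m/s, a = -9.8 m/s².
v = v₀ + at → t = (0 − 51.0) / -9.8 = 5.20 s
v² = v₀² + 2aΔx → Δx = (0² − 51.0²)/(2·-9.8) = 133 m
Maximum height = 51.0 + 133 = 184 m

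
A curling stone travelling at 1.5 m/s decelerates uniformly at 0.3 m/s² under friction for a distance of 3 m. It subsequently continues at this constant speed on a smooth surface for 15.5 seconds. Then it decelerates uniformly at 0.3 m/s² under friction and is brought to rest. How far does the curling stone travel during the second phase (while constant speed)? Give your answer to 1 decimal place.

10.4 m

Phase 1 (decelerating): v₀ = 1.50 m/s, a = -0.3 m/s².
v² = v₀² + 2aΔx = 1.50² + 2·-0.3·3 = 0.450 → v = 0.671 m/s
t = (v − v₀)/a = (0.671 − 1.50)/-0.3 = 2.76 s

Phase 2 (constant speed): v₀ = 0.671 m/s, a = 0 m/s².
v = v₀ + at = 0.671 + (0)(15.5) = 0.671 m/s
Δx = v₀t + ½at² = 0.671·15.5 + 0.5·0·15.5² = 10.4 m
Distance in phase 2 = 10.4 m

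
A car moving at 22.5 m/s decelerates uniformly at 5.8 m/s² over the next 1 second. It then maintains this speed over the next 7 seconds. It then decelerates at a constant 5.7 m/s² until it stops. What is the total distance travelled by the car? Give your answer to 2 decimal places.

Phase 1 (decelerating): v₀ = 22.5 m/s, a = -5.8 m/s².
v = v₀ + at = 22.5 + (-5.8)(1) = 16.7 m/s
Δx = v₀t + ½at² = 22.5·1 + 0.5·-5.8·1² = 19.6 m

Phase 2 (constant speed): v₀ = 16.7 m/s, a = 0 m/s².
v = v₀ + at = 16.7 + (0)(7) = 16.7 m/s
Δx = v₀t + ½at² = 16.7·7 + 0.5·0·7² = 117 m

Phase 3 (decelerating): v₀ = 16.7 m/s, a = -5.7 m/s².
v = v₀ + at → t = (0 − 16.7) / -5.7 = 2.93 s
v² = v₀² + 2aΔx → Δx = (0² − 16.7²)/(2·-5.7) = 24.5 m
Total distance = 19.6 + 117 + 24.5 = 161 m

160.96 m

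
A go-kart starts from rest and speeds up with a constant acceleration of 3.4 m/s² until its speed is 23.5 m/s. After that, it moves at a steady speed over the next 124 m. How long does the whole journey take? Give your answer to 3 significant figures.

Phase 1 (accelerating): v₀ = 0 m/s, a = 3.4 m/s².
v = v₀ + at → t = (23.5 − 0) / 3.4 = 6.91 s
v² = v₀² + 2aΔx → Δx = (23.5² − 0²)/(2·3.4) = 81.2 m

Phase 2 (constant speed): v₀ = 23.5 m/s, a = 0 m/s².
Constant speed: t = d/v = 124/23.5 = 5.28 s
Total time = 6.91 + 5.28 = 12.2 s

12.2 s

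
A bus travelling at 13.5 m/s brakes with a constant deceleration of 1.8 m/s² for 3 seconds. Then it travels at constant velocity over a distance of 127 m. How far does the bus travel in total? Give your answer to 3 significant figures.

Phase 1 (decelerating): v₀ = 13.5 m/s, a = -1.8 m/s².
v = v₀ + at = 13.5 + (-1.8)(3) = 8.10 m/s
Δx = v₀t + ½at² = 13.5·3 + 0.5·-1.8·3² = 32.4 m

Phase 2 (constant speed): v₀ = 8.10 m/s, a = 0 m/s².
Constant speed: t = d/v = 127/8.10 = 15.7 s
Total distance = 32.4 + 127 = 159 m

159 m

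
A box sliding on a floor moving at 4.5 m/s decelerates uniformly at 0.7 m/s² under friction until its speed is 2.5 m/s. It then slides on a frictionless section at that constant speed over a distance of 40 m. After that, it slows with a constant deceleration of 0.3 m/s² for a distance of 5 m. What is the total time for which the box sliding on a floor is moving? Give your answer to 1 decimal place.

21.2 s

Phase 1 (decelerating): v₀ = 4.50 m/s, a = -0.7 m/s².
v = v₀ + at → t = (2.5 − 4.50) / -0.7 = 2.86 s
v² = v₀² + 2aΔx → Δx = (2.5² − 4.50²)/(2·-0.7) = 10.0 m

Phase 2 (constant speed): v₀ = 2.50 m/s, a = 0 m/s².
Constant speed: t = d/v = 40/2.50 = 16.0 s

Phase 3 (decelerating): v₀ = 2.50 m/s, a = -0.3 m/s².
v² = v₀² + 2aΔx = 2.50² + 2·-0.3·5 = 3.25 → v = 1.80 m/s
t = (v − v₀)/a = (1.80 − 2.50)/-0.3 = 2.32 s
Total time = 2.86 + 16.0 + 2.32 = 21.2 s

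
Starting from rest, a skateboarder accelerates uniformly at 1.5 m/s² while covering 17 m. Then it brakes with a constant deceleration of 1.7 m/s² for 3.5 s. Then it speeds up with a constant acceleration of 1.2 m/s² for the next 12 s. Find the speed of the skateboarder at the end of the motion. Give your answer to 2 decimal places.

Phase 1 (accelerating): v₀ = 0 m/s, a = 1.5 m/s².
v² = v₀² + 2aΔx = 0² + 2·1.5·17 = 51.0 → v = 7.14 m/s
t = (v − v₀)/a = (7.14 − 0)/1.5 = 4.76 s

Phase 2 (decelerating): v₀ = 7.14 m/s, a = -1.7 m/s².
v = v₀ + at = 7.14 + (-1.7)(3.5) = 1.19 m/s
Δx = v₀t + ½at² = 7.14·3.5 + 0.5·-1.7·3.5² = 14.6 m

Phase 3 (accelerating): v₀ = 1.19 m/s, a = 1.2 m/s².
v = v₀ + at = 1.19 + (1.2)(12) = 15.6 m/s
Δx = v₀t + ½at² = 1.19·12 + 0.5·1.2·12² = 101 m
Final speed = 15.6 m/s

15.59 m/s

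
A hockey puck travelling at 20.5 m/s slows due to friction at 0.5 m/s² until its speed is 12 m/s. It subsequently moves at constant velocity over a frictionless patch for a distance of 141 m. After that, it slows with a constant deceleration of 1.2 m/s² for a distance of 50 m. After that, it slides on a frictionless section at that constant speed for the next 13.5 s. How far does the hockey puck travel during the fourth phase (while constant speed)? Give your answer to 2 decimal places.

66.14 m

Phase 1 (decelerating): v₀ = 20.5 m/s, a = -0.5 m/s².
v = v₀ + at → t = (12 − 20.5) / -0.5 = 17.0 s
v² = v₀² + 2aΔx → Δx = (12² − 20.5²)/(2·-0.5) = 276 m

Phase 2 (constant speed): v₀ = 12.0 m/s, a = 0 m/s².
Constant speed: t = d/v = 141/12.0 = 11.8 s

Phase 3 (decelerating): v₀ = 12.0 m/s, a = -1.2 m/s².
v² = v₀² + 2aΔx = 12.0² + 2·-1.2·50 = 24.0 → v = 4.90 m/s
t = (v − v₀)/a = (4.90 − 12.0)/-1.2 = 5.92 s

Phase 4 (constant speed): v₀ = 4.90 m/s, a = 0 m/s².
v = v₀ + at = 4.90 + (0)(13.5) = 4.90 m/s
Δx = v₀t + ½at² = 4.90·13.5 + 0.5·0·13.5² = 66.1 m
Distance in phase 4 = 66.1 m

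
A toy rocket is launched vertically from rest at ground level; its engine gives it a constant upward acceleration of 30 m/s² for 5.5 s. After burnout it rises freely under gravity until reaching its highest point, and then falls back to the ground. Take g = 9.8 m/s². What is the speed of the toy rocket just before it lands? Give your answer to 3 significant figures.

Phase 1 (powered ascent): v₀ = 0 m/s, a = 30 m/s².
v = v₀ + at = 0 + (30)(5.5) = 165 m/s
Δx = v₀t + ½at² = 0·5.5 + 0.5·30·5.5² = 454 m

Phase 2 (coasting upward): v₀ = 165 m/s, a = -9.8 m/s².
v = v₀ + at → t = (0 − 165) / -9.8 = 16.8 s
v² = v₀² + 2aΔx → Δx = (0² − 165²)/(2·-9.8) = 1390 m

Phase 3 (free fall): v₀ = 0 m/s, a = -9.8 m/s².
Falls 1840 m from rest: t = √(2·1840/9.8) = 19.4 s; v = g·t = 190 m/s.
Impact speed = 190 m/s

190 m/s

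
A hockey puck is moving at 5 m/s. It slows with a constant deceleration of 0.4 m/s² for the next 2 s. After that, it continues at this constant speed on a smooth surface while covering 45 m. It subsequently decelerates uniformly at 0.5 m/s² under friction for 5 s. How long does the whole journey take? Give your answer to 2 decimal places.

Phase 1 (decelerating): v₀ = 5.00 m/s, a = -0.4 m/s².
v = v₀ + at = 5.00 + (-0.4)(2) = 4.20 m/s
Δx = v₀t + ½at² = 5.00·2 + 0.5·-0.4·2² = 9.20 m

Phase 2 (constant speed): v₀ = 4.20 m/s, a = 0 m/s².
Constant speed: t = d/v = 45/4.20 = 10.7 s

Phase 3 (decelerating): v₀ = 4.20 m/s, a = -0.5 m/s².
v = v₀ + at = 4.20 + (-0.5)(5) = 1.70 m/s
Δx = v₀t + ½at² = 4.20·5 + 0.5·-0.5·5² = 14.8 m
Total time = 2.00 + 10.7 + 5.00 = 17.7 s

17.71 s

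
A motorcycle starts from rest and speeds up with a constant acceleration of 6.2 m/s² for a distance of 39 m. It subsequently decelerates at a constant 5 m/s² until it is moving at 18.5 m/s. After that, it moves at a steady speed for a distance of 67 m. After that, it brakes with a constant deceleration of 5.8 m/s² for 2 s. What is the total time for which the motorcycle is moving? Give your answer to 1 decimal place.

9.9 s

Phase 1 (accelerating): v₀ = 0 m/s, a = 6.2 m/s².
v² = v₀² + 2aΔx = 0² + 2·6.2·39 = 484 → v = 22.0 m/s
t = (v − v₀)/a = (22.0 − 0)/6.2 = 3.55 s

Phase 2 (decelerating): v₀ = 22.0 m/s, a = -5 m/s².
v = v₀ + at → t = (18.5 − 22.0) / -5 = 0.698 s
v² = v₀² + 2aΔx → Δx = (18.5² − 22.0²)/(2·-5) = 14.1 m

Phase 3 (constant speed): v₀ = 18.5 m/s, a = 0 m/s².
Constant speed: t = d/v = 67/18.5 = 3.62 s

Phase 4 (decelerating): v₀ = 18.5 m/s, a = -5.8 m/s².
v = v₀ + at = 18.5 + (-5.8)(2) = 6.90 m/s
Δx = v₀t + ½at² = 18.5·2 + 0.5·-5.8·2² = 25.4 m
Total time = 3.55 + 0.698 + 3.62 + 2.00 = 9.87 s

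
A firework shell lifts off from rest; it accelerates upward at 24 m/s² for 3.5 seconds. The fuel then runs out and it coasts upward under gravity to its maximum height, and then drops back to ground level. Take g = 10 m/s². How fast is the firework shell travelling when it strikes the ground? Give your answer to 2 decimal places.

99.98 m/s

Phase 1 (powered ascent): v₀ = 0 m/s, a = 24 m/s².
v = v₀ + at = 0 + (24)(3.5) = 84.0 m/s
Δx = v₀t + ½at² = 0·3.5 + 0.5·24·3.5² = 147 m

Phase 2 (coasting upward): v₀ = 84.0 m/s, a = -10 m/s².
v = v₀ + at → t = (0 − 84.0) / -10 = 8.40 s
v² = v₀² + 2aΔx → Δx = (0² − 84.0²)/(2·-10) = 353 m

Phase 3 (free fall): v₀ = 0 m/s, a = -10 m/s².
Falls 500 m from rest: t = √(2·500/10) = 10.0 s; v = g·t = 100 m/s.
Impact speed = 100 m/s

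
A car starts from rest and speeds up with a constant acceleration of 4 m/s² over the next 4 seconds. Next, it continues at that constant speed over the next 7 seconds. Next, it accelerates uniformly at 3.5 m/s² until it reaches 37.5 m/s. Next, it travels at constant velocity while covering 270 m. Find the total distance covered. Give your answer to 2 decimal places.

Phase 1 (accelerating): v₀ = 0 m/s, a = 4 m/s².
v = v₀ + at = 0 + (4)(4) = 16.0 m/s
Δx = v₀t + ½at² = 0·4 + 0.5·4·4² = 32.0 m

Phase 2 (constant speed): v₀ = 16.0 m/s, a = 0 m/s².
v = v₀ + at = 16.0 + (0)(7) = 16.0 m/s
Δx = v₀t + ½at² = 16.0·7 + 0.5·0·7² = 112 m

Phase 3 (accelerating): v₀ = 16.0 m/s, a = 3.5 m/s².
v = v₀ + at → t = (37.5 − 16.0) / 3.5 = 6.14 s
v² = v₀² + 2aΔx → Δx = (37.5² − 16.0²)/(2·3.5) = 164 m

Phase 4 (constant speed): v₀ = 37.5 m/s, a = 0 m/s².
Constant speed: t = d/v = 270/37.5 = 7.20 s
Total distance = 32.0 + 112 + 164 + 270 = 578 m

578.32 m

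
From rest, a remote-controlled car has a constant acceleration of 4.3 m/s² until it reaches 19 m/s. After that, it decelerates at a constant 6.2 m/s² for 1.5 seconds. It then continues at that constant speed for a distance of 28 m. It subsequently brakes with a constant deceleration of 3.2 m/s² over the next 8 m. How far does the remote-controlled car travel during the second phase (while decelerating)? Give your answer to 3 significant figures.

Phase 1 (accelerating): v₀ = 0 m/s, a = 4.3 m/s².
v = v₀ + at → t = (19 − 0) / 4.3 = 4.42 s
v² = v₀² + 2aΔx → Δx = (19² − 0²)/(2·4.3) = 42.0 m

Phase 2 (decelerating): v₀ = 19.0 m/s, a = -6.2 m/s².
v = v₀ + at = 19.0 + (-6.2)(1.5) = 9.70 m/s
Δx = v₀t + ½at² = 19.0·1.5 + 0.5·-6.2·1.5² = 21.5 m
Distance in phase 2 = 21.5 m

21.5 m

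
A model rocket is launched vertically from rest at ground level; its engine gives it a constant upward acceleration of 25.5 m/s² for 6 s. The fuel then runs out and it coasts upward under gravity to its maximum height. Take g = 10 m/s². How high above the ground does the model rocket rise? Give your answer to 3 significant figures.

Phase 1 (powered ascent): v₀ = 0 m/s, a = 25.5 m/s².
v = v₀ + at = 0 + (25.5)(6) = 153 m/s
Δx = v₀t + ½at² = 0·6 + 0.5·25.5·6² = 459 m

Phase 2 (coasting upward): v₀ = 153 m/s, a = -10 m/s².
v = v₀ + at → t = (0 − 153) / -10 = 15.3 s
v² = v₀² + 2aΔx → Δx = (0² − 153²)/(2·-10) = 1170 m
Maximum height = 459 + 1170 = 1630 m

1630 m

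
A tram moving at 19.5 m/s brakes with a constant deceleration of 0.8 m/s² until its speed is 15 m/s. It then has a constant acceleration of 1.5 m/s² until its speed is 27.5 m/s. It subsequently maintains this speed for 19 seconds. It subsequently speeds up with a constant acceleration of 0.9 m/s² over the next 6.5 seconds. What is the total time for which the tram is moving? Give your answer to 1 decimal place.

39.5 s

Phase 1 (decelerating): v₀ = 19.5 m/s, a = -0.8 m/s².
v = v₀ + at → t = (15 − 19.5) / -0.8 = 5.62 s
v² = v₀² + 2aΔx → Δx = (15² − 19.5²)/(2·-0.8) = 97.0 m

Phase 2 (accelerating): v₀ = 15.0 m/s, a = 1.5 m/s².
v = v₀ + at → t = (27.5 − 15.0) / 1.5 = 8.33 s
v² = v₀² + 2aΔx → Δx = (27.5² − 15.0²)/(2·1.5) = 177 m

Phase 3 (constant speed): v₀ = 27.5 m/s, a = 0 m/s².
v = v₀ + at = 27.5 + (0)(19) = 27.5 m/s
Δx = v₀t + ½at² = 27.5·19 + 0.5·0·19² = 522 m

Phase 4 (accelerating): v₀ = 27.5 m/s, a = 0.9 m/s².
v = v₀ + at = 27.5 + (0.9)(6.5) = 33.4 m/s
Δx = v₀t + ½at² = 27.5·6.5 + 0.5·0.9·6.5² = 198 m
Total time = 5.62 + 8.33 + 19.0 + 6.50 = 39.5 s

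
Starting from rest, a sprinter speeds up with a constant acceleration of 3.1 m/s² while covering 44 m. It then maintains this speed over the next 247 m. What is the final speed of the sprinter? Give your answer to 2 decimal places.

16.52 m/s

Phase 1 (accelerating): v₀ = 0 m/s, a = 3.1 m/s².
v² = v₀² + 2aΔx = 0² + 2·3.1·44 = 273 → v = 16.5 m/s
t = (v − v₀)/a = (16.5 − 0)/3.1 = 5.33 s

Phase 2 (constant speed): v₀ = 16.5 m/s, a = 0 m/s².
Constant speed: t = d/v = 247/16.5 = 15.0 s
Final speed = 16.5 m/s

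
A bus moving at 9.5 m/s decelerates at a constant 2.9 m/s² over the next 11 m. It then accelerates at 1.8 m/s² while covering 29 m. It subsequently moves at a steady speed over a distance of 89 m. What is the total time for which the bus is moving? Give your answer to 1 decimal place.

Phase 1 (decelerating): v₀ = 9.50 m/s, a = -2.9 m/s².
v² = v₀² + 2aΔx = 9.50² + 2·-2.9·11 = 26.5 → v = 5.14 m/s
t = (v − v₀)/a = (5.14 − 9.50)/-2.9 = 1.50 s

Phase 2 (accelerating): v₀ = 5.14 m/s, a = 1.8 m/s².
v² = v₀² + 2aΔx = 5.14² + 2·1.8·29 = 131 → v = 11.4 m/s
t = (v − v₀)/a = (11.4 − 5.14)/1.8 = 3.50 s

Phase 3 (constant speed): v₀ = 11.4 m/s, a = 0 m/s².
Constant speed: t = d/v = 89/11.4 = 7.78 s
Total time = 1.50 + 3.50 + 7.78 = 12.8 s

12.8 s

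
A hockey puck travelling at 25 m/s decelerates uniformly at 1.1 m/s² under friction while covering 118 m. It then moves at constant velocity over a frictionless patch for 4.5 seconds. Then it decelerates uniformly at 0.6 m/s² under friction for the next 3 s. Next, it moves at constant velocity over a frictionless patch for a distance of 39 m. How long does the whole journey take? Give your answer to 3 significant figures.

Phase 1 (decelerating): v₀ = 25.0 m/s, a = -1.1 m/s².
v² = v₀² + 2aΔx = 25.0² + 2·-1.1·118 = 365 → v = 19.1 m/s
t = (v − v₀)/a = (19.1 − 25.0)/-1.1 = 5.35 s

Phase 2 (constant speed): v₀ = 19.1 m/s, a = 0 m/s².
v = v₀ + at = 19.1 + (0)(4.5) = 19.1 m/s
Δx = v₀t + ½at² = 19.1·4.5 + 0.5·0·4.5² = 86.0 m

Phase 3 (decelerating): v₀ = 19.1 m/s, a = -0.6 m/s².
v = v₀ + at = 19.1 + (-0.6)(3) = 17.3 m/s
Δx = v₀t + ½at² = 19.1·3 + 0.5·-0.6·3² = 54.6 m

Phase 4 (constant speed): v₀ = 17.3 m/s, a = 0 m/s².
Constant speed: t = d/v = 39/17.3 = 2.25 s
Total time = 5.35 + 4.50 + 3.00 + 2.25 = 15.1 s

15.1 s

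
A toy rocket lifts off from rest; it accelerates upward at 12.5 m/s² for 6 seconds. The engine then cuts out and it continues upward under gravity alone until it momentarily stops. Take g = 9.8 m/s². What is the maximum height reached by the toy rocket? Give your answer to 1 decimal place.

512.0 m

Phase 1 (powered ascent): v₀ = 0 m/s, a = 12.5 m/s².
v = v₀ + at = 0 + (12.5)(6) = 75.0 m/s
Δx = v₀t + ½at² = 0·6 + 0.5·12.5·6² = 225 m

Phase 2 (coasting upward): v₀ = 75.0 m/s, a = -9.8 m/s².
v = v₀ + at → t = (0 − 75.0) / -9.8 = 7.65 s
v² = v₀² + 2aΔx → Δx = (0² − 75.0²)/(2·-9.8) = 287 m
Maximum height = 225 + 287 = 512 m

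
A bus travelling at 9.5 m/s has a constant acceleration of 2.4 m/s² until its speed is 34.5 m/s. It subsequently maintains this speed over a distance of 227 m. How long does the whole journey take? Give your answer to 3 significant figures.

17.0 s

Phase 1 (accelerating): v₀ = 9.50 m/s, a = 2.4 m/s².
v = v₀ + at → t = (34.5 − 9.50) / 2.4 = 10.4 s
v² = v₀² + 2aΔx → Δx = (34.5² − 9.50²)/(2·2.4) = 229 m

Phase 2 (constant speed): v₀ = 34.5 m/s, a = 0 m/s².
Constant speed: t = d/v = 227/34.5 = 6.58 s
Total time = 10.4 + 6.58 = 17.0 s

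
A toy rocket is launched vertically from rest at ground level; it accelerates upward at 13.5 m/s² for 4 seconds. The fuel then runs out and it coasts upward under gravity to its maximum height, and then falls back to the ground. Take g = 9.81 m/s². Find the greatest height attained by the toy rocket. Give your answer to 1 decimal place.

Phase 1 (powered ascent): v₀ = 0 m/s, a = 13.5 m/s².
v = v₀ + at = 0 + (13.5)(4) = 54.0 m/s
Δx = v₀t + ½at² = 0·4 + 0.5·13.5·4² = 108 m

Phase 2 (coasting upward): v₀ = 54.0 m/s, a = -9.81 m/s².
v = v₀ + at → t = (0 − 54.0) / -9.81 = 5.50 s
v² = v₀² + 2aΔx → Δx = (0² − 54.0²)/(2·-9.81) = 149 m
Maximum height = 108 + 149 = 257 m

256.6 m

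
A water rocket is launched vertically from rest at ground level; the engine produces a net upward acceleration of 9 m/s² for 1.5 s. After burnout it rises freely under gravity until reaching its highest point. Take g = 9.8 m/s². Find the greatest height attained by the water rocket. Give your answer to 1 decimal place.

Phase 1 (powered ascent): v₀ = 0 m/s, a = 9 m/s².
v = v₀ + at = 0 + (9)(1.5) = 13.5 m/s
Δx = v₀t + ½at² = 0·1.5 + 0.5·9·1.5² = 10.1 m

Phase 2 (coasting upward): v₀ = 13.5 m/s, a = -9.8 m/s².
v = v₀ + at → t = (0 − 13.5) / -9.8 = 1.38 s
v² = v₀² + 2aΔx → Δx = (0² − 13.5²)/(2·-9.8) = 9.30 m
Maximum height = 10.1 + 9.30 = 19.4 m

19.4 m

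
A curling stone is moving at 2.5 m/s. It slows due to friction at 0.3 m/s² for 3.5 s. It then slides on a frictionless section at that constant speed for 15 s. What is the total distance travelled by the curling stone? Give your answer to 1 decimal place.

Phase 1 (decelerating): v₀ = 2.50 m/s, a = -0.3 m/s².
v = v₀ + at = 2.50 + (-0.3)(3.5) = 1.45 m/s
Δx = v₀t + ½at² = 2.50·3.5 + 0.5·-0.3·3.5² = 6.91 m

Phase 2 (constant speed): v₀ = 1.45 m/s, a = 0 m/s².
v = v₀ + at = 1.45 + (0)(15) = 1.45 m/s
Δx = v₀t + ½at² = 1.45·15 + 0.5·0·15² = 21.8 m
Total distance = 6.91 + 21.8 = 28.7 m

28.7 m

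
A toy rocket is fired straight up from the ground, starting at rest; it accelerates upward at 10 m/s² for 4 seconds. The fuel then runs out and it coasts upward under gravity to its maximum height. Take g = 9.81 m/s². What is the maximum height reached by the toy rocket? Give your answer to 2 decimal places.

161.55 m

Phase 1 (powered ascent): v₀ = 0 m/s, a = 10 m/s².
v = v₀ + at = 0 + (10)(4) = 40.0 m/s
Δx = v₀t + ½at² = 0·4 + 0.5·10·4² = 80.0 m

Phase 2 (coasting upward): v₀ = 40.0 m/s, a = -9.81 m/s².
v = v₀ + at → t = (0 − 40.0) / -9.81 = 4.08 s
v² = v₀² + 2aΔx → Δx = (0² − 40.0²)/(2·-9.81) = 81.5 m
Maximum height = 80.0 + 81.5 = 162 m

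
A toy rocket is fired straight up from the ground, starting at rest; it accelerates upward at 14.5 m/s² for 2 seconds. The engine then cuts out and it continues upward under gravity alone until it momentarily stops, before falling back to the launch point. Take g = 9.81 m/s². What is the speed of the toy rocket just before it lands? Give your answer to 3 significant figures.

37.5 m/s

Phase 1 (powered ascent): v₀ = 0 m/s, a = 14.5 m/s².
v = v₀ + at = 0 + (14.5)(2) = 29.0 m/s
Δx = v₀t + ½at² = 0·2 + 0.5·14.5·2² = 29.0 m

Phase 2 (coasting upward): v₀ = 29.0 m/s, a = -9.81 m/s².
v = v₀ + at → t = (0 − 29.0) / -9.81 = 2.96 s
v² = v₀² + 2aΔx → Δx = (0² − 29.0²)/(2·-9.81) = 42.9 m

Phase 3 (free fall): v₀ = 0 m/s, a = -9.81 m/s².
Falls 71.9 m from rest: t = √(2·71.9/9.81) = 3.83 s; v = g·t = 37.5 m/s.
Impact speed = 37.5 m/s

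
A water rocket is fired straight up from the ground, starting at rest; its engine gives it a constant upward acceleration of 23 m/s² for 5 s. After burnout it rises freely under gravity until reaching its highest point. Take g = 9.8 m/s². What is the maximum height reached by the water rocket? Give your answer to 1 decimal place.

Phase 1 (powered ascent): v₀ = 0 m/s, a = 23 m/s².
v = v₀ + at = 0 + (23)(5) = 115 m/s
Δx = v₀t + ½at² = 0·5 + 0.5·23·5² = 288 m

Phase 2 (coasting upward): v₀ = 115 m/s, a = -9.8 m/s².
v = v₀ + at → t = (0 − 115) / -9.8 = 11.7 s
v² = v₀² + 2aΔx → Δx = (0² − 115²)/(2·-9.8) = 675 m
Maximum height = 288 + 675 = 962 m

962.2 m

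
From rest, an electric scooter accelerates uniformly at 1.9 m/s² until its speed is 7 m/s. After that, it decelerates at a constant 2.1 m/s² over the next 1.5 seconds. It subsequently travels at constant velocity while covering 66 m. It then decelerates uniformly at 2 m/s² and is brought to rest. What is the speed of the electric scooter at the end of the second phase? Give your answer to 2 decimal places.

3.85 m/s

Phase 1 (accelerating): v₀ = 0 m/s, a = 1.9 m/s².
v = v₀ + at → t = (7 − 0) / 1.9 = 3.68 s
v² = v₀² + 2aΔx → Δx = (7² − 0²)/(2·1.9) = 12.9 m

Phase 2 (decelerating): v₀ = 7.00 m/s, a = -2.1 m/s².
v = v₀ + at = 7.00 + (-2.1)(1.5) = 3.85 m/s
Δx = v₀t + ½at² = 7.00·1.5 + 0.5·-2.1·1.5² = 8.14 m
Speed at end of phase 2 = 3.85 m/s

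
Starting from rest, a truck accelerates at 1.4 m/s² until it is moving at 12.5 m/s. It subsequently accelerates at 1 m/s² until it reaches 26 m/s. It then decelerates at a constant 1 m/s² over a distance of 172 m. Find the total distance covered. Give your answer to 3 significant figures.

Phase 1 (accelerating): v₀ = 0 m/s, a = 1.4 m/s².
v = v₀ + at → t = (12.5 − 0) / 1.4 = 8.93 s
v² = v₀² + 2aΔx → Δx = (12.5² − 0²)/(2·1.4) = 55.8 m

Phase 2 (accelerating): v₀ = 12.5 m/s, a = 1 m/s².
v = v₀ + at → t = (26 − 12.5) / 1 = 13.5 s
v² = v₀² + 2aΔx → Δx = (26² − 12.5²)/(2·1) = 260 m

Phase 3 (decelerating): v₀ = 26.0 m/s, a = -1 m/s².
v² = v₀² + 2aΔx = 26.0² + 2·-1·172 = 332 → v = 18.2 m/s
t = (v − v₀)/a = (18.2 − 26.0)/-1 = 7.78 s
Total distance = 55.8 + 260 + 172 = 488 m

488 m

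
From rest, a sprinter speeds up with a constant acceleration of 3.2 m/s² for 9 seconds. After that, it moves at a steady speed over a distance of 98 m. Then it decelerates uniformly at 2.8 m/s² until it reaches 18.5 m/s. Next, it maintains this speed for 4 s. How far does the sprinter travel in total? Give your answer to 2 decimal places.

388.60 m

Phase 1 (accelerating): v₀ = 0 m/s, a = 3.2 m/s².
v = v₀ + at = 0 + (3.2)(9) = 28.8 m/s
Δx = v₀t + ½at² = 0·9 + 0.5·3.2·9² = 130 m

Phase 2 (constant speed): v₀ = 28.8 m/s, a = 0 m/s².
Constant speed: t = d/v = 98/28.8 = 3.40 s

Phase 3 (decelerating): v₀ = 28.8 m/s, a = -2.8 m/s².
v = v₀ + at → t = (18.5 − 28.8) / -2.8 = 3.68 s
v² = v₀² + 2aΔx → Δx = (18.5² − 28.8²)/(2·-2.8) = 87.0 m

Phase 4 (constant speed): v₀ = 18.5 m/s, a = 0 m/s².
v = v₀ + at = 18.5 + (0)(4) = 18.5 m/s
Δx = v₀t + ½at² = 18.5·4 + 0.5·0·4² = 74.0 m
Total distance = 130 + 98.0 + 87.0 + 74.0 = 389 m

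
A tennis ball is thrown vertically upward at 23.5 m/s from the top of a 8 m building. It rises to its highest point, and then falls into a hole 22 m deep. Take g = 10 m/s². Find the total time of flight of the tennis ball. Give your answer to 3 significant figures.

5.74 s

Phase 1 (rising): v₀ = 23.5 m/s, a = -10 m/s².
v = v₀ + at → t = (0 − 23.5) / -10 = 2.35 s
v² = v₀² + 2aΔx → Δx = (0² − 23.5²)/(2·-10) = 27.6 m

Phase 2 (falling): v₀ = 0 m/s, a = -10 m/s².
Falls 57.6 m from rest: t = √(2·57.6/10) = 3.39 s; v = g·t = 33.9 m/s.
Total time = 2.35 + 3.39 = 5.74 s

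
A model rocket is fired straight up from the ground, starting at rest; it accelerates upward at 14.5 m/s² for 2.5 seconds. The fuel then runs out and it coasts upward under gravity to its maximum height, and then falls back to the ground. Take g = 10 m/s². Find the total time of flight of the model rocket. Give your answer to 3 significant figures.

Phase 1 (powered ascent): v₀ = 0 m/s, a = 14.5 m/s².
v = v₀ + at = 0 + (14.5)(2.5) = 36.2 m/s
Δx = v₀t + ½at² = 0·2.5 + 0.5·14.5·2.5² = 45.3 m

Phase 2 (coasting upward): v₀ = 36.2 m/s, a = -10 m/s².
v = v₀ + at → t = (0 − 36.2) / -10 = 3.62 s
v² = v₀² + 2aΔx → Δx = (0² − 36.2²)/(2·-10) = 65.7 m

Phase 3 (free fall): v₀ = 0 m/s, a = -10 m/s².
Falls 111 m from rest: t = √(2·111/10) = 4.71 s; v = g·t = 47.1 m/s.
Total time = 2.50 + 3.62 + 4.71 = 10.8 s

10.8 s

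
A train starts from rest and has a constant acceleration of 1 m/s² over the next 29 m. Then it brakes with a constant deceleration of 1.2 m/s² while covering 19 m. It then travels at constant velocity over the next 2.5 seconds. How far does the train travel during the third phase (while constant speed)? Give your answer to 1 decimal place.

8.8 m

Phase 1 (accelerating): v₀ = 0 m/s, a = 1 m/s².
v² = v₀² + 2aΔx = 0² + 2·1·29 = 58.0 → v = 7.62 m/s
t = (v − v₀)/a = (7.62 − 0)/1 = 7.62 s

Phase 2 (decelerating): v₀ = 7.62 m/s, a = -1.2 m/s².
v² = v₀² + 2aΔx = 7.62² + 2·-1.2·19 = 12.4 → v = 3.52 m/s
t = (v − v₀)/a = (3.52 − 7.62)/-1.2 = 3.41 s

Phase 3 (constant speed): v₀ = 3.52 m/s, a = 0 m/s².
v = v₀ + at = 3.52 + (0)(2.5) = 3.52 m/s
Δx = v₀t + ½at² = 3.52·2.5 + 0.5·0·2.5² = 8.80 m
Distance in phase 3 = 8.80 m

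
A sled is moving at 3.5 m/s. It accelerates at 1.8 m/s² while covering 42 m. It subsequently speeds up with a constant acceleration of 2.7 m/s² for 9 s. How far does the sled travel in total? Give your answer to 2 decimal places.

Phase 1 (accelerating): v₀ = 3.50 m/s, a = 1.8 m/s².
v² = v₀² + 2aΔx = 3.50² + 2·1.8·42 = 163 → v = 12.8 m/s
t = (v − v₀)/a = (12.8 − 3.50)/1.8 = 5.16 s

Phase 2 (accelerating): v₀ = 12.8 m/s, a = 2.7 m/s².
v = v₀ + at = 12.8 + (2.7)(9) = 37.1 m/s
Δx = v₀t + ½at² = 12.8·9 + 0.5·2.7·9² = 224 m
Total distance = 42.0 + 224 = 266 m

266.41 m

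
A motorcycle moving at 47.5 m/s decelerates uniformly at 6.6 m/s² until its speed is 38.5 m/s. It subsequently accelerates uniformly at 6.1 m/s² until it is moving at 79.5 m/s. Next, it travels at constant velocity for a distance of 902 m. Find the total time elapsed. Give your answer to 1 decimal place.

Phase 1 (decelerating): v₀ = 47.5 m/s, a = -6.6 m/s².
v = v₀ + at → t = (38.5 − 47.5) / -6.6 = 1.36 s
v² = v₀² + 2aΔx → Δx = (38.5² − 47.5²)/(2·-6.6) = 58.6 m

Phase 2 (accelerating): v₀ = 38.5 m/s, a = 6.1 m/s².
v = v₀ + at → t = (79.5 − 38.5) / 6.1 = 6.72 s
v² = v₀² + 2aΔx → Δx = (79.5² − 38.5²)/(2·6.1) = 397 m

Phase 3 (constant speed): v₀ = 79.5 m/s, a = 0 m/s².
Constant speed: t = d/v = 902/79.5 = 11.3 s
Total time = 1.36 + 6.72 + 11.3 = 19.4 s

19.4 s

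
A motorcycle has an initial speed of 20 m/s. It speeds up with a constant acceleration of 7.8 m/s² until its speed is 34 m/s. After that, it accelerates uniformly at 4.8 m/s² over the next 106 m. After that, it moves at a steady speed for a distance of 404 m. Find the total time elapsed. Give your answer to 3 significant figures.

13.1 s

Phase 1 (accelerating): v₀ = 20.0 m/s, a = 7.8 m/s².
v = v₀ + at → t = (34 − 20.0) / 7.8 = 1.79 s
v² = v₀² + 2aΔx → Δx = (34² − 20.0²)/(2·7.8) = 48.5 m

Phase 2 (accelerating): v₀ = 34.0 m/s, a = 4.8 m/s².
v² = v₀² + 2aΔx = 34.0² + 2·4.8·106 = 2170 → v = 46.6 m/s
t = (v − v₀)/a = (46.6 − 34.0)/4.8 = 2.63 s

Phase 3 (constant speed): v₀ = 46.6 m/s, a = 0 m/s².
Constant speed: t = d/v = 404/46.6 = 8.67 s
Total time = 1.79 + 2.63 + 8.67 = 13.1 s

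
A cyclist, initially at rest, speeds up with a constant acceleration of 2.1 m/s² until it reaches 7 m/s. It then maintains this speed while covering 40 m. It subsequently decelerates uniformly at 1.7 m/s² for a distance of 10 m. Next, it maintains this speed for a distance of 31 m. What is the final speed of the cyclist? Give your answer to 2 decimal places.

Phase 1 (accelerating): v₀ = 0 m/s, a = 2.1 m/s².
v = v₀ + at → t = (7 − 0) / 2.1 = 3.33 s
v² = v₀² + 2aΔx → Δx = (7² − 0²)/(2·2.1) = 11.7 m

Phase 2 (constant speed): v₀ = 7.00 m/s, a = 0 m/s².
Constant speed: t = d/v = 40/7.00 = 5.71 s

Phase 3 (decelerating): v₀ = 7.00 m/s, a = -1.7 m/s².
v² = v₀² + 2aΔx = 7.00² + 2·-1.7·10 = 15.0 → v = 3.87 m/s
t = (v − v₀)/a = (3.87 − 7.00)/-1.7 = 1.84 s

Phase 4 (constant speed): v₀ = 3.87 m/s, a = 0 m/s².
Constant speed: t = d/v = 31/3.87 = 8.00 s
Final speed = 3.87 m/s

3.87 m/s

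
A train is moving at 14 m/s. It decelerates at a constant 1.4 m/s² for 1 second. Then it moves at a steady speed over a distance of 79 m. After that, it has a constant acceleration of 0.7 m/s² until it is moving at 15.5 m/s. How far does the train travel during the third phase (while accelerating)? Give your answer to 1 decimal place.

58.2 m

Phase 1 (decelerating): v₀ = 14.0 m/s, a = -1.4 m/s².
v = v₀ + at = 14.0 + (-1.4)(1) = 12.6 m/s
Δx = v₀t + ½at² = 14.0·1 + 0.5·-1.4·1² = 13.3 m

Phase 2 (constant speed): v₀ = 12.6 m/s, a = 0 m/s².
Constant speed: t = d/v = 79/12.6 = 6.27 s

Phase 3 (accelerating): v₀ = 12.6 m/s, a = 0.7 m/s².
v = v₀ + at → t = (15.5 − 12.6) / 0.7 = 4.14 s
v² = v₀² + 2aΔx → Δx = (15.5² − 12.6²)/(2·0.7) = 58.2 m
Distance in phase 3 = 58.2 m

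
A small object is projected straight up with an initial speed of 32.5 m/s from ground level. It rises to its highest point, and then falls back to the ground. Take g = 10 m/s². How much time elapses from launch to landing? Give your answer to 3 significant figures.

6.50 s

Phase 1 (rising): v₀ = 32.5 m/s, a = -10 m/s².
v = v₀ + at → t = (0 − 32.5) / -10 = 3.25 s
v² = v₀² + 2aΔx → Δx = (0² − 32.5²)/(2·-10) = 52.8 m

Phase 2 (falling): v₀ = 0 m/s, a = -10 m/s².
Falls 52.8 m from rest: t = √(2·52.8/10) = 3.25 s; v = g·t = 32.5 m/s.
Total time = 3.25 + 3.25 = 6.50 s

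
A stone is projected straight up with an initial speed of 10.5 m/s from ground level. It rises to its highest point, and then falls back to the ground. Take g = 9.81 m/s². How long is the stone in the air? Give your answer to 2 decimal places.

2.14 s

Phase 1 (rising): v₀ = 10.5 m/s, a = -9.81 m/s².
v = v₀ + at → t = (0 − 10.5) / -9.81 = 1.07 s
v² = v₀² + 2aΔx → Δx = (0² − 10.5²)/(2·-9.81) = 5.62 m

Phase 2 (falling): v₀ = 0 m/s, a = -9.81 m/s².
Falls 5.62 m from rest: t = √(2·5.62/9.81) = 1.07 s; v = g·t = 10.5 m/s.
Total time = 1.07 + 1.07 = 2.14 s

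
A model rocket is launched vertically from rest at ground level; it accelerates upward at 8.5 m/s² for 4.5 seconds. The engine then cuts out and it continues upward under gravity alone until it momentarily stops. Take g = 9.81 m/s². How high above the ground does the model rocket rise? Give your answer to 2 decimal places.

Phase 1 (powered ascent): v₀ = 0 m/s, a = 8.5 m/s².
v = v₀ + at = 0 + (8.5)(4.5) = 38.2 m/s
Δx = v₀t + ½at² = 0·4.5 + 0.5·8.5·4.5² = 86.1 m

Phase 2 (coasting upward): v₀ = 38.2 m/s, a = -9.81 m/s².
v = v₀ + at → t = (0 − 38.2) / -9.81 = 3.90 s
v² = v₀² + 2aΔx → Δx = (0² − 38.2²)/(2·-9.81) = 74.6 m
Maximum height = 86.1 + 74.6 = 161 m

160.63 m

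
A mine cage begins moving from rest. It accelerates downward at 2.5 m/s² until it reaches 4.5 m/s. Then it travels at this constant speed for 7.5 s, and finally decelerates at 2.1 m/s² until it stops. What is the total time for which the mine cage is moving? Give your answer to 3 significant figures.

11.4 s

Phase 1 (accelerating): v₀ = 0 m/s, a = 2.5 m/s².
v = v₀ + at → t = (4.5 − 0) / 2.5 = 1.80 s
v² = v₀² + 2aΔx → Δx = (4.5² − 0²)/(2·2.5) = 4.05 m

Phase 2 (constant speed): v₀ = 4.50 m/s, a = 0 m/s².
v = v₀ + at = 4.50 + (0)(7.5) = 4.50 m/s
Δx = v₀t + ½at² = 4.50·7.5 + 0.5·0·7.5² = 33.8 m

Phase 3 (decelerating): v₀ = 4.50 m/s, a = -2.1 m/s².
v = v₀ + at → t = (0 − 4.50) / -2.1 = 2.14 s
v² = v₀² + 2aΔx → Δx = (0² − 4.50²)/(2·-2.1) = 4.82 m
Total time = 1.80 + 7.50 + 2.14 = 11.4 s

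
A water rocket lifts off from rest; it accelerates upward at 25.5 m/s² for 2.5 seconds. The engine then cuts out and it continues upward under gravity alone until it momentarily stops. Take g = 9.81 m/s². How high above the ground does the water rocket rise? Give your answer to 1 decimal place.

Phase 1 (powered ascent): v₀ = 0 m/s, a = 25.5 m/s².
v = v₀ + at = 0 + (25.5)(2.5) = 63.8 m/s
Δx = v₀t + ½at² = 0·2.5 + 0.5·25.5·2.5² = 79.7 m

Phase 2 (coasting upward): v₀ = 63.8 m/s, a = -9.81 m/s².
v = v₀ + at → t = (0 − 63.8) / -9.81 = 6.50 s
v² = v₀² + 2aΔx → Δx = (0² − 63.8²)/(2·-9.81) = 207 m
Maximum height = 79.7 + 207 = 287 m

286.8 m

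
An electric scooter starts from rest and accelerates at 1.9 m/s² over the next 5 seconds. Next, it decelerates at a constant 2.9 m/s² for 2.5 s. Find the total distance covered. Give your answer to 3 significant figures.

38.4 m

Phase 1 (accelerating): v₀ = 0 m/s, a = 1.9 m/s².
v = v₀ + at = 0 + (1.9)(5) = 9.50 m/s
Δx = v₀t + ½at² = 0·5 + 0.5·1.9·5² = 23.8 m

Phase 2 (decelerating): v₀ = 9.50 m/s, a = -2.9 m/s².
v = v₀ + at = 9.50 + (-2.9)(2.5) = 2.25 m/s
Δx = v₀t + ½at² = 9.50·2.5 + 0.5·-2.9·2.5² = 14.7 m
Total distance = 23.8 + 14.7 = 38.4 m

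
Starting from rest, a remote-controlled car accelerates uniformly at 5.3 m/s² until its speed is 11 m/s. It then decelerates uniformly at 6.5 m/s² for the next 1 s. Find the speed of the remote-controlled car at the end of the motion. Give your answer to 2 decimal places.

4.50 m/s

Phase 1 (accelerating): v₀ = 0 m/s, a = 5.3 m/s².
v = v₀ + at → t = (11 − 0) / 5.3 = 2.08 s
v² = v₀² + 2aΔx → Δx = (11² − 0²)/(2·5.3) = 11.4 m

Phase 2 (decelerating): v₀ = 11.0 m/s, a = -6.5 m/s².
v = v₀ + at = 11.0 + (-6.5)(1) = 4.50 m/s
Δx = v₀t + ½at² = 11.0·1 + 0.5·-6.5·1² = 7.75 m
Final speed = 4.50 m/s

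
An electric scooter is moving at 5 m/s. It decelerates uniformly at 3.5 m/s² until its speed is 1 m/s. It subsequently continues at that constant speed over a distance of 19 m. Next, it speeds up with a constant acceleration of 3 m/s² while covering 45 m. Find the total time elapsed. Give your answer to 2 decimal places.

Phase 1 (decelerating): v₀ = 5.00 m/s, a = -3.5 m/s².
v = v₀ + at → t = (1 − 5.00) / -3.5 = 1.14 s
v² = v₀² + 2aΔx → Δx = (1² − 5.00²)/(2·-3.5) = 3.43 m

Phase 2 (constant speed): v₀ = 1.00 m/s, a = 0 m/s².
Constant speed: t = d/v = 19/1.00 = 19.0 s

Phase 3 (accelerating): v₀ = 1.00 m/s, a = 3 m/s².
v² = v₀² + 2aΔx = 1.00² + 2·3·45 = 271 → v = 16.5 m/s
t = (v − v₀)/a = (16.5 − 1.00)/3 = 5.15 s
Total time = 1.14 + 19.0 + 5.15 = 25.3 s

25.30 s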